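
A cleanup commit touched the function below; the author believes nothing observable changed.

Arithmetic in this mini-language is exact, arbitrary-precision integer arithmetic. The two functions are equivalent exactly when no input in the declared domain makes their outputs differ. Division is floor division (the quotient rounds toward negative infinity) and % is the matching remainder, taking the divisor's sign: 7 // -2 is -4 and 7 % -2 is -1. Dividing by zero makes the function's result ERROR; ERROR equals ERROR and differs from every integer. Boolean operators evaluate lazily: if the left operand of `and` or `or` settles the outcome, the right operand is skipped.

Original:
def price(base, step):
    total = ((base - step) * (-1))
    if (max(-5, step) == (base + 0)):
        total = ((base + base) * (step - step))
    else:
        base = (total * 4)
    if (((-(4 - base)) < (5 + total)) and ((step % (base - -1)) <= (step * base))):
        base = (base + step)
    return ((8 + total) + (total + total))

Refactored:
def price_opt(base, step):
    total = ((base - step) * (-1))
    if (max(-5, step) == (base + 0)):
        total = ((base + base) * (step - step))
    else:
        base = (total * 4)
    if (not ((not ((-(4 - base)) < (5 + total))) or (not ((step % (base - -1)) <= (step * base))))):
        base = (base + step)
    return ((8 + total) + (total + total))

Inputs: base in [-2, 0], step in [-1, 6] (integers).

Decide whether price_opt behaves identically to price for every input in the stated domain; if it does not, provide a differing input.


Reading the diff, among the changes: boolean connective usage differs.
Tracing base=0, step=3: price: total := 3 | (max(-5, step) == (base + 0)): false | base := 12 | (((-(4 - base)) < (5 + total)) and ((step % (base - -1)) <= (step * base))): false | result 17 | price_opt: total := 3 | (max(-5, step) == (base + 0)): false | base := 12 | (not ((not ((-(4 - base)) < (5 + total))) or (not ((step % (base - -1)) <= (step * base))))): false | result 17 — matching result 17.
Checked all 24 inputs in the declared domain: the outputs agree on every one.
verdict: equivalent


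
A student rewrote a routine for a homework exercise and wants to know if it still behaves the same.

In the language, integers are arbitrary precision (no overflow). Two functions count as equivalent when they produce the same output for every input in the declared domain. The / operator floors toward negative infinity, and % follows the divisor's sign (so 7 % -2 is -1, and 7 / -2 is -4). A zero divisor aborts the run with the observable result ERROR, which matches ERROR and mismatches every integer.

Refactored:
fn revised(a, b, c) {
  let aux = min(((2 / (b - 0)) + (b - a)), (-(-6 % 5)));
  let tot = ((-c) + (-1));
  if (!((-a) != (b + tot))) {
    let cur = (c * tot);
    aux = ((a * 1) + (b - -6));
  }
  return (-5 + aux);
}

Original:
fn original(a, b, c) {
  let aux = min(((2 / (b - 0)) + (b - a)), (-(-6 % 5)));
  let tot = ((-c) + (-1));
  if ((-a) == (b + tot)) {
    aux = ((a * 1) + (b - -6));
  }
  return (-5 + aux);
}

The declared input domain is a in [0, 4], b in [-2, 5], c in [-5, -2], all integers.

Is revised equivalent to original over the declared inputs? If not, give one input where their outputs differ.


This is a faithful refactor — local variable names differ, and boolean connective usage differs, and arithmetic usage differs, and statement counts differ, and comparison usage differs, but the computed results match everywhere.
Tracing a=3, b=5, c=-3: original: aux = -4; tot = 2; ((-a) == (b + tot)) -> false; return -9 | revised: aux = -4; tot = 2; (!((-a) != (b + tot))) -> false; return -9 — matching result -9.
Across all 160 domain points the two functions coincide.
verdict: equivalent


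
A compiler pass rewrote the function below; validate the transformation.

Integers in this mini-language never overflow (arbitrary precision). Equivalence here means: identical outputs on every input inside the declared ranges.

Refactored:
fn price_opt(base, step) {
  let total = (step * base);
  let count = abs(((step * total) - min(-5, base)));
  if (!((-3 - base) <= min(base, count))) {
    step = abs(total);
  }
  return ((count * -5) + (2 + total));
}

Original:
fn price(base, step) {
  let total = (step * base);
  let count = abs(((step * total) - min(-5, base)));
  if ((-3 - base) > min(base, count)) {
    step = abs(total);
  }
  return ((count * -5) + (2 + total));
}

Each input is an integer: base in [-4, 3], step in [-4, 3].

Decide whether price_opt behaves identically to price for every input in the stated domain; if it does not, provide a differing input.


The two are interchangeable: boolean connective usage differs, plus comparison usage differs, and every declared input agrees.
As a probe, take base=-3, step=-1: price runs total becomes 3; next count becomes 2; next ((-3 - base) > min(base, count)) evaluates to true; next step becomes 3; next final value -5; price_opt runs total becomes 3; next count becomes 2; next (!((-3 - base) <= min(base, count))) evaluates to true; next step becomes 3; next final value -5; both end at -5.
Sweeping the whole domain (64 inputs) finds no disagreement.
verdict: equivalent


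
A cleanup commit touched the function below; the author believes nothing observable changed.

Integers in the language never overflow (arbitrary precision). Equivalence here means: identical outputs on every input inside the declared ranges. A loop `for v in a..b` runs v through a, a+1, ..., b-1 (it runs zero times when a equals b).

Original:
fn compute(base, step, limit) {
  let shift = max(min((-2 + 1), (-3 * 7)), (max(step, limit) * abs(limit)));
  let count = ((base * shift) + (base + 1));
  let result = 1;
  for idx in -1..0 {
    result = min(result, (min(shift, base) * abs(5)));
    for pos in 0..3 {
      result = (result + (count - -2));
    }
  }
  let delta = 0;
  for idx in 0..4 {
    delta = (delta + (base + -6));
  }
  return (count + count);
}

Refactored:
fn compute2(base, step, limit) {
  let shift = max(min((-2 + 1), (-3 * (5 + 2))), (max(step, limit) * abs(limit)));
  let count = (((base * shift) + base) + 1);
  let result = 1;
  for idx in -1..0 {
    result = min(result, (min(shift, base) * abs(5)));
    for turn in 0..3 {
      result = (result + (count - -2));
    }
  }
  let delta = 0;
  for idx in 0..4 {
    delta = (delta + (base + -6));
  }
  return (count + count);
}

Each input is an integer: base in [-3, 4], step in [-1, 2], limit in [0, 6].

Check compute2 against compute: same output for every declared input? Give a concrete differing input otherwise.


Equivalent — the differences include arithmetic usage differs; also local variable names differ; also constant usage differs, yet no declared input distinguishes the two.
As a probe, take base=4, step=0, limit=4: compute runs shift=16, then count=69, then result=1, then (idx=-1), then result=1, then (pos=0), then result=72, then (pos=1), then result=143, then (pos=2), then result=214, then delta=0, then (idx=0), then delta=-2, then (idx=1), then delta=-4, then (idx=2), then delta=-6, then (idx=3), then delta=-8, then returns 138; compute2 runs shift=16, then count=69, then result=1, then (idx=-1), then result=1, then (turn=0), then result=72, then (turn=1), then result=143, then (turn=2), then result=214, then delta=0, then (idx=0), then delta=-2, then (idx=1), then delta=-4, then (idx=2), then delta=-6, then (idx=3), then delta=-8, then returns 138; both end at 138.
Checked all 224 inputs in the declared domain: the outputs agree on every one.
verdict: equivalent


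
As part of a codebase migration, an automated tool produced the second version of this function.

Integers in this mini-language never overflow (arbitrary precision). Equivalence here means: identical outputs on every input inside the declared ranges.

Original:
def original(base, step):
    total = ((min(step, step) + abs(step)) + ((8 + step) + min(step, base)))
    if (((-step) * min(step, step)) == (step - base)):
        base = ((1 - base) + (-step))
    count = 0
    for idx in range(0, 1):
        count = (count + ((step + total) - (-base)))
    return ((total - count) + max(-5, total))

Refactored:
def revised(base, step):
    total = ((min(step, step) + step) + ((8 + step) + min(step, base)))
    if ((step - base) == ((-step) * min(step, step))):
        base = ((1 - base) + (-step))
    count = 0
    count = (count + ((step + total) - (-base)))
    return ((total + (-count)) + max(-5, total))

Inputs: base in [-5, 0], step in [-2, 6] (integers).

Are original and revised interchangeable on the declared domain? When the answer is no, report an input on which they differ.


Not equivalent: base=-5, step=-2 separates them (8 vs 4).
original: total = 1; (((-step) * min(step, step)) == (step - base)) -> false; count = 0; [idx=0]; count = -6; return 8
revised: total = -3; ((step - base) == ((-step) * min(step, step))) -> false; count = 0; count = -10; return 4
verdict: not equivalent; witness: base=-5, step=-2


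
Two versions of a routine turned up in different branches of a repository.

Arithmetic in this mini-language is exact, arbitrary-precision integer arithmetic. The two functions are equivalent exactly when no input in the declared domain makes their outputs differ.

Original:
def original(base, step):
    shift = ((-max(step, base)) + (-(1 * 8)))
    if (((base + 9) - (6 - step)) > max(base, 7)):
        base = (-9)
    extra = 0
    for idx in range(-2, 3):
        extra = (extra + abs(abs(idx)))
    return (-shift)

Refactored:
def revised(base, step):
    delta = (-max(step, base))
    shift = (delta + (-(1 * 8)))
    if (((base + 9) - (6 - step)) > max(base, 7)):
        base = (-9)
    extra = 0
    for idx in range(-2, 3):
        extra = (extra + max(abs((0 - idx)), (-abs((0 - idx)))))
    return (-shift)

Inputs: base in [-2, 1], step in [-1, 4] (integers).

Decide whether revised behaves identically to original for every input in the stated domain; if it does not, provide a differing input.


Although arithmetic usage differs, plus statement counts differ, plus local variable names differ, plus constant usage differs, plus min/max/abs usage differs, 24/24 inputs agree.
verdict: equivalent


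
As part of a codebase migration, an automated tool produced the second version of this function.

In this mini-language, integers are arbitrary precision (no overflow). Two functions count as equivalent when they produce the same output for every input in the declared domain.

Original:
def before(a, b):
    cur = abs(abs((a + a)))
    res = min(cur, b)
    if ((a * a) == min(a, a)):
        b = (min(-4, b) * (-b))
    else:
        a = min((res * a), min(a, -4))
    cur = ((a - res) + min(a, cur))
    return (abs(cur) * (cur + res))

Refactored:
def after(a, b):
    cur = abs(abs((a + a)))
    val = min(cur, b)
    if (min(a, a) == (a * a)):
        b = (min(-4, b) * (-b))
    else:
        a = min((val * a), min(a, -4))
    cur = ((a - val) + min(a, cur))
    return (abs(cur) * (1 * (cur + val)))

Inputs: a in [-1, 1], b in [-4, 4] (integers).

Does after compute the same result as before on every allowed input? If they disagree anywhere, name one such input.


Side by side, the visible changes include: local variable names differ; constant usage differs; arithmetic usage differs.
One worked example (a=-1, b=4) — before: cur := 2 | res := 2 | ((a * a) == min(a, a)): false | a := -4 | cur := -10 | result -80; after: cur := 2 | val := 2 | (min(a, a) == (a * a)): false | a := -4 | cur := -10 | result -80; agreement on -80.
Across all 27 domain points the two functions coincide.
verdict: equivalent


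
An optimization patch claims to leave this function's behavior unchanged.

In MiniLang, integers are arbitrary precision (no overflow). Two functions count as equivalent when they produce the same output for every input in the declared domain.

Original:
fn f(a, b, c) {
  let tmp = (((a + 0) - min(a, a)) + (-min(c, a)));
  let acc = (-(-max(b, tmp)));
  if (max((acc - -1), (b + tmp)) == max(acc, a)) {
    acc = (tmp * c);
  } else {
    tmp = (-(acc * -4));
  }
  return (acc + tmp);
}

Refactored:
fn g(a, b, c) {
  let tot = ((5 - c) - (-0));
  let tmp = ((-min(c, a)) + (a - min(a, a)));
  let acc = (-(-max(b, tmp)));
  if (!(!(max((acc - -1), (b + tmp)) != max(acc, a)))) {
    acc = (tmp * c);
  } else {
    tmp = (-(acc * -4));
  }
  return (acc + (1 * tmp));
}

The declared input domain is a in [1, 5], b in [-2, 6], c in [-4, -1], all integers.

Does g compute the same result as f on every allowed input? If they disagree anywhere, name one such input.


Evaluate both at a=1, b=-2, c=-4.
f: tmp = 4; acc = 4; (max((acc - -1), (b + tmp)) == max(acc, a)) -> false; tmp = 16; return 20
g: tot = 9; tmp = 4; acc = 4; (!(!(max((acc - -1), (b + tmp)) != max(acc, a)))) -> true; acc = -16; return -12
20 vs -12 — the two versions disagree here.
verdict: not equivalent; witness: a=1, b=-2, c=-4


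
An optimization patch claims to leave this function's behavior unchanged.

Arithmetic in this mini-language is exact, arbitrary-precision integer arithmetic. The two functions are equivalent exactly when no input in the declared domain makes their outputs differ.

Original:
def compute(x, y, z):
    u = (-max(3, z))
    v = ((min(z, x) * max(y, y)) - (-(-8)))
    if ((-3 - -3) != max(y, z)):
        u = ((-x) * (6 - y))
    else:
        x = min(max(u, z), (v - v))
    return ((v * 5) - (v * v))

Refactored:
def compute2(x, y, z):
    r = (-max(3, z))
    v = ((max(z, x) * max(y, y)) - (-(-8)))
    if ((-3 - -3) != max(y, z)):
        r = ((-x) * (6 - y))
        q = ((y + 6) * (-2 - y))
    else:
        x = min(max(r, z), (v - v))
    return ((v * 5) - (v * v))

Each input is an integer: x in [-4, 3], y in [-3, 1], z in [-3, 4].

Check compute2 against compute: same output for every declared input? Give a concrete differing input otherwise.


There is a counterexample at x=-4, y=-3, z=-2: 4 on one side, -14 on the other.
compute: u := -3 | v := 4 | ((-3 - -3) != max(y, z)): true | u := 36 | result 4
compute2: r := -3 | v := -2 | ((-3 - -3) != max(y, z)): true | r := 36 | q := 3 | result -14
verdict: not equivalent; witness: x=-4, y=-3, z=-2


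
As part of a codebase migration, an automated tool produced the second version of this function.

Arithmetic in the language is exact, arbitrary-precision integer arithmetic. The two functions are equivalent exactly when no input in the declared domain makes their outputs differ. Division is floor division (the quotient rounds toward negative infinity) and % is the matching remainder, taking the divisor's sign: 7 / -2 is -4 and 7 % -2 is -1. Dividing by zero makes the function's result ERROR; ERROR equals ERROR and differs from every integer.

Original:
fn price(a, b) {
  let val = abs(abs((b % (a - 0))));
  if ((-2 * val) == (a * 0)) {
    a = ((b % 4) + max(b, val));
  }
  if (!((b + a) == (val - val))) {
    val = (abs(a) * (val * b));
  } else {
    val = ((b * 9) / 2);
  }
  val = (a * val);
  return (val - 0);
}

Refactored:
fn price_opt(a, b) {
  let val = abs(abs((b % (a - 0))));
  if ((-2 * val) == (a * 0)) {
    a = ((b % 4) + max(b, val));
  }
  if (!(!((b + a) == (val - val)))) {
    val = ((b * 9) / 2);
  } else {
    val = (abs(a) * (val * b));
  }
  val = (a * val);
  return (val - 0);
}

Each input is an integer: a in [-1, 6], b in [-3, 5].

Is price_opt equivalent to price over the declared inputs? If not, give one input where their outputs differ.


Although boolean connective usage differs, 72/72 inputs agree.
verdict: equivalent


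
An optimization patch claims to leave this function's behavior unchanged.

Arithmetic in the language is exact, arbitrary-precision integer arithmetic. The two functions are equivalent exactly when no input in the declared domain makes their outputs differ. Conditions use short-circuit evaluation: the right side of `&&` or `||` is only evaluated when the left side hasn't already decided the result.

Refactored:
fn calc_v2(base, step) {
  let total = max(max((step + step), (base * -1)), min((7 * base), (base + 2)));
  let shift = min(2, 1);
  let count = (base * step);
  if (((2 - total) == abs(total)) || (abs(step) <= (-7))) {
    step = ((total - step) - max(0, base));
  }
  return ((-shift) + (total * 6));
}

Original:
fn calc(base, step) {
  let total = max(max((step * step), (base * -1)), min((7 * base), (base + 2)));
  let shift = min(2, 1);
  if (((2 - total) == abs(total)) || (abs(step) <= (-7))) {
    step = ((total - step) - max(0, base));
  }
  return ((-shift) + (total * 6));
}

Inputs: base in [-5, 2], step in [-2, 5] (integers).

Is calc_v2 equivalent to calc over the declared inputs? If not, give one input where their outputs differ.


There is a counterexample at base=-5, step=3: 53 on one side, 35 on the other.
calc: total=9, then shift=1, then (((2 - total) == abs(total)) || (abs(step) <= (-7))) is false, then returns 53
calc_v2: total=6, then shift=1, then count=-15, then (((2 - total) == abs(total)) || (abs(step) <= (-7))) is false, then returns 35
verdict: not equivalent; witness: base=-5, step=3


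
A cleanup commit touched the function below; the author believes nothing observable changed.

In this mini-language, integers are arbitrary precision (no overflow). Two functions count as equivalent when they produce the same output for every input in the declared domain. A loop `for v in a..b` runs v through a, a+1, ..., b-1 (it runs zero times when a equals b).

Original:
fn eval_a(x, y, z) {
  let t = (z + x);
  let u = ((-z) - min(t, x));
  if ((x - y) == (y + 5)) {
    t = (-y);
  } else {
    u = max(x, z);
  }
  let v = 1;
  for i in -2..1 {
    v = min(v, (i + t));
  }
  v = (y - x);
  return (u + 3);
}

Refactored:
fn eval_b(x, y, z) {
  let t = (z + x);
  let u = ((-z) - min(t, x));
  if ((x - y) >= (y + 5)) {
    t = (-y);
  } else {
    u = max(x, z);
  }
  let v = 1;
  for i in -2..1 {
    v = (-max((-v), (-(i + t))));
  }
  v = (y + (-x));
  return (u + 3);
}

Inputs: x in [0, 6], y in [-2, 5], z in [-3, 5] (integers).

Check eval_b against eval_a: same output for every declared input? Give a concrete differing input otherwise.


There is a counterexample at x=2, y=-2, z=-3: 5 on one side, 7 on the other.
eval_a: t := -1 | u := 4 | ((x - y) == (y + 5)): false | u := 2 | v := 1 | iter i=-2: | v := -3 | iter i=-1: | v := -3 | iter i=0: | v := -3 | v := -4 | result 5
eval_b: t := -1 | u := 4 | ((x - y) >= (y + 5)): true | t := 2 | v := 1 | iter i=-2: | v := 0 | iter i=-1: | v := 0 | iter i=0: | v := 0 | v := -4 | result 7
verdict: not equivalent; witness: x=2, y=-2, z=-3


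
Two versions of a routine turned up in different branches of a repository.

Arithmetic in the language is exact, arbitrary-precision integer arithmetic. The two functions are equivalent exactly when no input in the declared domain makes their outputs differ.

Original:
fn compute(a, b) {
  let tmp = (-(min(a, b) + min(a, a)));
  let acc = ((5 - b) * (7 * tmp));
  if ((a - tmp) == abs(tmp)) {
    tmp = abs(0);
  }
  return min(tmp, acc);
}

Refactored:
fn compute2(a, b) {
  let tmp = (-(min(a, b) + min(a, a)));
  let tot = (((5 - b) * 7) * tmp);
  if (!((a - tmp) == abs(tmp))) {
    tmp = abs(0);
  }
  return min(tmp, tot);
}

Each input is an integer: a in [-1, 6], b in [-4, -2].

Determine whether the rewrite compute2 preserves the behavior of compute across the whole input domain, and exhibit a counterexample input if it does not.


a=-1, b=-4 yields 5 from compute but 0 from compute2.
verdict: not equivalent; witness: a=-1, b=-4


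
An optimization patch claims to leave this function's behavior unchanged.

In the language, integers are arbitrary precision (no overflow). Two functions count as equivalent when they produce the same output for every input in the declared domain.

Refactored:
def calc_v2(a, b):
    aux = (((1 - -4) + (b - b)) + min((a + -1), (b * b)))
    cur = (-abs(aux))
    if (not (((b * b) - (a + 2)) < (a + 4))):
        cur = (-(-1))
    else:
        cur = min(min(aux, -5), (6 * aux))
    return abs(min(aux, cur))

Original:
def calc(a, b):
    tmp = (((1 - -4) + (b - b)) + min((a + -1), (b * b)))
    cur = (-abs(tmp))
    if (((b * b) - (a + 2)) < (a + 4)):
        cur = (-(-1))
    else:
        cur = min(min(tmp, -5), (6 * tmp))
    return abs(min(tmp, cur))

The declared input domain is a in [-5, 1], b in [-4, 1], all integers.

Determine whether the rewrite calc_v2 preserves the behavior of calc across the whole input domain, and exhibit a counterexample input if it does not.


The rewrite breaks on a=-5, b=-4, where the results are 6 and 1.
calc: tmp=-1, then cur=-1, then (((b * b) - (a + 2)) < (a + 4)) is false, then cur=-6, then returns 6
calc_v2: aux=-1, then cur=-1, then (not (((b * b) - (a + 2)) < (a + 4))) is true, then cur=1, then returns 1
verdict: not equivalent; witness: a=-5, b=-4


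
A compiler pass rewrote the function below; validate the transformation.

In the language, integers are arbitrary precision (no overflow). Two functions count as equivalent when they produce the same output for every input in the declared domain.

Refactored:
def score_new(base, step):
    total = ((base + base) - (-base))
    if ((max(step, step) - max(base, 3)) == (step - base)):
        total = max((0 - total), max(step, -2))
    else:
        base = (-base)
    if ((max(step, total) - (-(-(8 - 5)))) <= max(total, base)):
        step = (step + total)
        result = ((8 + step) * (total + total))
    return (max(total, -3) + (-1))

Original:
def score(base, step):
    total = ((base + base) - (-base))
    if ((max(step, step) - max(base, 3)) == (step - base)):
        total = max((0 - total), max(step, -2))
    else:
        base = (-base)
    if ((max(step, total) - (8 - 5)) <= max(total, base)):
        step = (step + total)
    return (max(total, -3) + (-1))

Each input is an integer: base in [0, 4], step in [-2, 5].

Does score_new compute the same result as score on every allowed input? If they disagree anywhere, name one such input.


The two versions differ — the changes include constant usage differs; local variable names differ; statement counts differ; arithmetic usage differs.
Spot check at base=3, step=-2 — score: total := 9 | ((max(step, step) - max(base, 3)) == (step - base)): true | total := -2 | ((max(step, total) - (8 - 5)) <= max(total, base)): true | step := -4 | result -3. score_new: total := 9 | ((max(step, step) - max(base, 3)) == (step - base)): true | total := -2 | ((max(step, total) - (-(-(8 - 5)))) <= max(total, base)): true | step := -4 | result := -16 | result -3. Both give -3.
Sweeping the whole domain (40 inputs) finds no disagreement.
verdict: equivalent


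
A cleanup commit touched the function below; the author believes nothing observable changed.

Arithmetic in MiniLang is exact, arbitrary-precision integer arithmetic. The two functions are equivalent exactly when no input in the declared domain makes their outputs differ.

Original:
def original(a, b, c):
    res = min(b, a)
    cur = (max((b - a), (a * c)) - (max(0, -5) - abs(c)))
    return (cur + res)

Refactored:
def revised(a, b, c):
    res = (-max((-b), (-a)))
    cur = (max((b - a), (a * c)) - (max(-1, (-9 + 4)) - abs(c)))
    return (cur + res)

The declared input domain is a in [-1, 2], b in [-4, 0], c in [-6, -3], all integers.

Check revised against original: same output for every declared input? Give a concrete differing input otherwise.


Not equivalent: a=-1, b=-4, c=-6 separates them (8 vs 9).
original: res = -4; cur = 12; return 8
revised: res = -4; cur = 13; return 9
verdict: not equivalent; witness: a=-1, b=-4, c=-6


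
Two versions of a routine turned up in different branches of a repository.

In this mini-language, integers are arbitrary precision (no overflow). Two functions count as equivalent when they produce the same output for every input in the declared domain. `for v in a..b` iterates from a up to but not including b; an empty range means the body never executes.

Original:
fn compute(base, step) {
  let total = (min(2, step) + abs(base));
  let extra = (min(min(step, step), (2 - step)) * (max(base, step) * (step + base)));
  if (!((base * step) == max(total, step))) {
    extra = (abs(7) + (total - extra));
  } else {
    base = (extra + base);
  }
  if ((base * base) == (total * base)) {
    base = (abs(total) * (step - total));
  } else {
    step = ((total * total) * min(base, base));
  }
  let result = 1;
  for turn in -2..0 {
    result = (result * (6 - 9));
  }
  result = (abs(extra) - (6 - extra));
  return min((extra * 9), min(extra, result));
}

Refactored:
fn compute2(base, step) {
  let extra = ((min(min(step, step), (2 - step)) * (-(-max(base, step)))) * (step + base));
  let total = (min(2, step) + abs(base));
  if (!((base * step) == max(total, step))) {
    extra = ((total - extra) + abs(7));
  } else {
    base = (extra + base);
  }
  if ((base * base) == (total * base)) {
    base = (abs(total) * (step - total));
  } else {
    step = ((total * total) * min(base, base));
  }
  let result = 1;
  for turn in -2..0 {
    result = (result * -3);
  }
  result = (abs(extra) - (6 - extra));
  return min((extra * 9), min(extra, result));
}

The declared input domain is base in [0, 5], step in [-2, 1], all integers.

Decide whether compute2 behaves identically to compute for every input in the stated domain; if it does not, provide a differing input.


Side by side, the visible changes include: arithmetic usage differs; and constant usage differs.
Spot check at base=1, step=-2 — compute: total := -1 | extra := 2 | (!((base * step) == max(total, step))): true | extra := 4 | ((base * base) == (total * base)): false | step := 1 | result := 1 | iter turn=-2: | result := -3 | iter turn=-1: | result := 9 | result := 2 | result 2. compute2: extra := 2 | total := -1 | (!((base * step) == max(total, step))): true | extra := 4 | ((base * base) == (total * base)): false | step := 1 | result := 1 | iter turn=-2: | result := -3 | iter turn=-1: | result := 9 | result := 2 | result 2. Both give 2.
Across all 24 domain points the two functions coincide.
verdict: equivalent


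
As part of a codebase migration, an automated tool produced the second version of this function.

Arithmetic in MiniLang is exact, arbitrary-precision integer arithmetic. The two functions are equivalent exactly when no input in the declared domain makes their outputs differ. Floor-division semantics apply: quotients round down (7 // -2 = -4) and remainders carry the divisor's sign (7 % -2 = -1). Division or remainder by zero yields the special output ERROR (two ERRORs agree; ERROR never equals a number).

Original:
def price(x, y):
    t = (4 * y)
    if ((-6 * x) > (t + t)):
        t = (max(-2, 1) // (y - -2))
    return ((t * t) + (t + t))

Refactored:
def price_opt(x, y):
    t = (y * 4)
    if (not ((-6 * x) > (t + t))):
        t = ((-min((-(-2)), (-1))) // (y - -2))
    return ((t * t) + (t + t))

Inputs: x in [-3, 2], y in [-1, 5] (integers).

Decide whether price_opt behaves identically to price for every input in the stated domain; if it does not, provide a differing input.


Try x=-3, y=-1.
price: t := -4 | ((-6 * x) > (t + t)): true | t := 1 | result 3
price_opt: t := -4 | (not ((-6 * x) > (t + t))): false | result 8
3 != 8, so the rewrite changes behavior.
verdict: not equivalent; witness: x=-3, y=-1


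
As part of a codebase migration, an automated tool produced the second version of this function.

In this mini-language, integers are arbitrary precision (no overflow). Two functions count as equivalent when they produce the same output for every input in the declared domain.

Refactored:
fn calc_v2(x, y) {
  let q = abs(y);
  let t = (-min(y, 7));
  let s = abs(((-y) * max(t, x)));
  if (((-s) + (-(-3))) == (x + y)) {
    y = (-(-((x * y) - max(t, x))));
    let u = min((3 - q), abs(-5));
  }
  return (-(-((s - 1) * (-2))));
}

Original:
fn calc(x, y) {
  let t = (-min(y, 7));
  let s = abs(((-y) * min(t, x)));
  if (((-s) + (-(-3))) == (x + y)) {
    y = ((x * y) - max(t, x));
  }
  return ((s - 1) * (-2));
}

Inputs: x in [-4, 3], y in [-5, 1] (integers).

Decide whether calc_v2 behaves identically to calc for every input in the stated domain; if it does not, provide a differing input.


Not equivalent: x=-4, y=-5 separates them (-38 vs -48).
calc: t becomes 5; next s becomes 20; next (((-s) + (-(-3))) == (x + y)) evaluates to false; next final value -38
calc_v2: q becomes 5; next t becomes 5; next s becomes 25; next (((-s) + (-(-3))) == (x + y)) evaluates to false; next final value -48
verdict: not equivalent; witness: x=-4, y=-5


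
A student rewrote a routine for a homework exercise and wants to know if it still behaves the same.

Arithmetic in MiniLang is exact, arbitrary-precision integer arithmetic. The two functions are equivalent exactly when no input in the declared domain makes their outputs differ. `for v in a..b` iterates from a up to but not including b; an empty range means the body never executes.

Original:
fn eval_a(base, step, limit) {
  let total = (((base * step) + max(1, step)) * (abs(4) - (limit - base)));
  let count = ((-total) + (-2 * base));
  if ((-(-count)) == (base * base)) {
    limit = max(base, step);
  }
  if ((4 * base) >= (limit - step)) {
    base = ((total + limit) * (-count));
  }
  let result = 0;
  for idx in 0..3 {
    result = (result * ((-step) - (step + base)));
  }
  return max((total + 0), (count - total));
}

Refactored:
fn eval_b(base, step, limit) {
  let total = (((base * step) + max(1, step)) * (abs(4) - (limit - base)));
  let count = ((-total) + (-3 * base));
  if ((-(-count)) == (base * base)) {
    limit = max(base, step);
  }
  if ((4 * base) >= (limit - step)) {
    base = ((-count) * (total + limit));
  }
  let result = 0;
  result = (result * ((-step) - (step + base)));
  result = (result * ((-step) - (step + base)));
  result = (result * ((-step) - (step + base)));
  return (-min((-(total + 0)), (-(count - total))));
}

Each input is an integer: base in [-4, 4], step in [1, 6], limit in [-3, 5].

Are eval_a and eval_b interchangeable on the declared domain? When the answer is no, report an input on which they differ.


The rewrite breaks on base=-4, step=1, limit=-3, where the results are 26 and 30.
eval_a: total=-9, then count=17, then ((-(-count)) == (base * base)) is false, then ((4 * base) >= (limit - step)) is false, then result=0, then (idx=0), then result=0, then (idx=1), then result=0, then (idx=2), then result=0, then returns 26
eval_b: total=-9, then count=21, then ((-(-count)) == (base * base)) is false, then ((4 * base) >= (limit - step)) is false, then result=0, then result=0, then result=0, then result=0, then returns 30
verdict: not equivalent; witness: base=-4, step=1, limit=-3


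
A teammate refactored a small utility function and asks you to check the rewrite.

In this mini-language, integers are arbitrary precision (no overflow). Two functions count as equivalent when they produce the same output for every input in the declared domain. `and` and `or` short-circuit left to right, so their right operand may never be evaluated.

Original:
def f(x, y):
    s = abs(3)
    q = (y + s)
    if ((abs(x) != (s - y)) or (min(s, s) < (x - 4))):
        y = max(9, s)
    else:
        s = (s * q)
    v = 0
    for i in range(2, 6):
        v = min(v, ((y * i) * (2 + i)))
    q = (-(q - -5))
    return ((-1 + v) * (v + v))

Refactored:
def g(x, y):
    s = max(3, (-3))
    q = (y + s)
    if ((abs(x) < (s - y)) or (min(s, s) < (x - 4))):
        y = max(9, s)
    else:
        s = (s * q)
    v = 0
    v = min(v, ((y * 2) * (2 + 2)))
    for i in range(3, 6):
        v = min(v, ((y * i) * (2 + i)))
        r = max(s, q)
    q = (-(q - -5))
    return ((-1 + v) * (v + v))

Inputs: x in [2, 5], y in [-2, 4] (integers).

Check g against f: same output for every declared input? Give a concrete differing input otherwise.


Input x=5, y=-1: 0 from f versus 2520 from g.
verdict: not equivalent; witness: x=5, y=-1


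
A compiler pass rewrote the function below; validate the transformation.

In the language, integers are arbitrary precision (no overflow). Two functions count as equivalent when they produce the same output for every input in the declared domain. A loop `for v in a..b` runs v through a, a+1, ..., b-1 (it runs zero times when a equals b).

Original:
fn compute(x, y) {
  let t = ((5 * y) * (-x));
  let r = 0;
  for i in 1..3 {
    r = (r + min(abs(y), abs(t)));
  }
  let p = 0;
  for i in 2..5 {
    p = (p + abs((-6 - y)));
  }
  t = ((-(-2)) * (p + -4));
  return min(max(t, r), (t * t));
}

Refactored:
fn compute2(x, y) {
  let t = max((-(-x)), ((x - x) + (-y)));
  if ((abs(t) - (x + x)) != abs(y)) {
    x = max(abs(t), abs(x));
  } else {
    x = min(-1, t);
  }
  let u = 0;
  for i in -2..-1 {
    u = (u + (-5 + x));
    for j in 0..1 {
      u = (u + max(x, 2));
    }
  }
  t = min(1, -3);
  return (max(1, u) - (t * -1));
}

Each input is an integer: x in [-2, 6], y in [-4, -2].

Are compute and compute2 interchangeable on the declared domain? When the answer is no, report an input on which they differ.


The rewrite breaks on x=-2, y=-4, where the results are 8 and 0.
compute: t := -40 | r := 0 | iter i=1: | r := 4 | iter i=2: | r := 8 | p := 0 | iter i=2: | p := 2 | iter i=3: | p := 4 | iter i=4: | p := 6 | t := 4 | result 8
compute2: t := 4 | ((abs(t) - (x + x)) != abs(y)): true | x := 4 | u := 0 | iter i=-2: | u := -1 | iter j=0: | u := 3 | t := -3 | result 0
verdict: not equivalent; witness: x=-2, y=-4


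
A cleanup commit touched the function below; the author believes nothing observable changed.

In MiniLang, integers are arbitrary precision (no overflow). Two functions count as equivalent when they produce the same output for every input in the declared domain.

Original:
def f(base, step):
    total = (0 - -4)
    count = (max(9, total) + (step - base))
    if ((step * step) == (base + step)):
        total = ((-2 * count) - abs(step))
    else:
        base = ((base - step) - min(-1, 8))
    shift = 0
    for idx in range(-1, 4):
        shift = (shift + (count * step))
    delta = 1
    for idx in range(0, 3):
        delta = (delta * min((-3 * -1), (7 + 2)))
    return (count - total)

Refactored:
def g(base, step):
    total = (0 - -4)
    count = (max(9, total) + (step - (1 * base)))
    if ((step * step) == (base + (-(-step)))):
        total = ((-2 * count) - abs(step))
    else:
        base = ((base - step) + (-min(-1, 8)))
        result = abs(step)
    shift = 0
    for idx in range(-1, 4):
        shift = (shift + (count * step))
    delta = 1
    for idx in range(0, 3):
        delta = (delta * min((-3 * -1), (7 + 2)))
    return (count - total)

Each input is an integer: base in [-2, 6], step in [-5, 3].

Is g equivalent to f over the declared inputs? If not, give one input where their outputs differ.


This is a faithful refactor — constant usage differs; also min/max/abs usage differs; also statement counts differ; also arithmetic usage differs; also local variable names differ, but the computed results match everywhere.
One worked example (base=0, step=-4) — f: total=4, then count=5, then ((step * step) == (base + step)) is false, then base=5, then shift=0, then (idx=-1), then shift=-20, then (idx=0), then shift=-40, then (idx=1), then shift=-60, then (idx=2), then shift=-80, then (idx=3), then shift=-100, then delta=1, then (idx=0), then delta=3, then (idx=1), then delta=9, then (idx=2), then delta=27, then returns 1; g: total=4, then count=5, then ((step * step) == (base + (-(-step)))) is false, then base=5, then result=4, then shift=0, then (idx=-1), then shift=-20, then (idx=0), then shift=-40, then (idx=1), then shift=-60, then (idx=2), then shift=-80, then (idx=3), then shift=-100, then delta=1, then (idx=0), then delta=3, then (idx=1), then delta=9, then (idx=2), then delta=27, then returns 1; agreement on 1.
Sweeping the whole domain (81 inputs) finds no disagreement.
verdict: equivalent


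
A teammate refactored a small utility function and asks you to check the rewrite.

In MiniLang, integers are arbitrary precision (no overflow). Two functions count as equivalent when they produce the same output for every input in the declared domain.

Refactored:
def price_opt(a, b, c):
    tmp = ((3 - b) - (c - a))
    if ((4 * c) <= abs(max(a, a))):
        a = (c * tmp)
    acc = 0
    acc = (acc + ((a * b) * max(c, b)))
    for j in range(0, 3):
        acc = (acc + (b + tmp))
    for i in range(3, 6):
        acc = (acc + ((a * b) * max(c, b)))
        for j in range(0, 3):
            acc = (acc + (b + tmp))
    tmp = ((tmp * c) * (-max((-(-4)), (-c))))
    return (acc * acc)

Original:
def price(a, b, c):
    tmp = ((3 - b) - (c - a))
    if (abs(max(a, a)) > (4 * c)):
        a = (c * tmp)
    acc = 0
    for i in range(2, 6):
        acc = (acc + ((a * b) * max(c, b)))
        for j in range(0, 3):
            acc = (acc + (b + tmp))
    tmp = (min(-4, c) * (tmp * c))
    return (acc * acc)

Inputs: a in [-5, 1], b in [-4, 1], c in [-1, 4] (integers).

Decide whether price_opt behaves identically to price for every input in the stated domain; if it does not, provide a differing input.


a=-4, b=-4, c=1 yields 1600 from price but 3136 from price_opt.
verdict: not equivalent; witness: a=-4, b=-4, c=1


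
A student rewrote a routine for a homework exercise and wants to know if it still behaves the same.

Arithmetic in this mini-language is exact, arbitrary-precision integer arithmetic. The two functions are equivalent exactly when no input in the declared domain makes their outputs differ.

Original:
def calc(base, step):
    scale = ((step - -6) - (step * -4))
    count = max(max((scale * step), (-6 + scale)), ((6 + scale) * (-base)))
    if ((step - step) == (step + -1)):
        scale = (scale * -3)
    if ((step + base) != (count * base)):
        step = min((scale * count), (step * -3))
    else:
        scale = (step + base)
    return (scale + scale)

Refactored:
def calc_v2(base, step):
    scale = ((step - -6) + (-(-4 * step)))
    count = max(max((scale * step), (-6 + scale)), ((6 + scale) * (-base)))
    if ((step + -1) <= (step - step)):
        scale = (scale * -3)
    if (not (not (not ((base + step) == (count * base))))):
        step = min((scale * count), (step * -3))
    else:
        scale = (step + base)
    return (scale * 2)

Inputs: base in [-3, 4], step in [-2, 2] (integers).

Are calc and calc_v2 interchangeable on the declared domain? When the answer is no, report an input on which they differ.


Evaluate both at base=-3, step=-2.
calc: scale=-4, then count=8, then ((step - step) == (step + -1)) is false, then ((step + base) != (count * base)) is true, then step=-32, then returns -8
calc_v2: scale=-4, then count=8, then ((step + -1) <= (step - step)) is true, then scale=12, then (not (not (not ((base + step) == (count * base))))) is true, then step=6, then returns 24
-8 vs 24 — the two versions disagree here.
verdict: not equivalent; witness: base=-3, step=-2


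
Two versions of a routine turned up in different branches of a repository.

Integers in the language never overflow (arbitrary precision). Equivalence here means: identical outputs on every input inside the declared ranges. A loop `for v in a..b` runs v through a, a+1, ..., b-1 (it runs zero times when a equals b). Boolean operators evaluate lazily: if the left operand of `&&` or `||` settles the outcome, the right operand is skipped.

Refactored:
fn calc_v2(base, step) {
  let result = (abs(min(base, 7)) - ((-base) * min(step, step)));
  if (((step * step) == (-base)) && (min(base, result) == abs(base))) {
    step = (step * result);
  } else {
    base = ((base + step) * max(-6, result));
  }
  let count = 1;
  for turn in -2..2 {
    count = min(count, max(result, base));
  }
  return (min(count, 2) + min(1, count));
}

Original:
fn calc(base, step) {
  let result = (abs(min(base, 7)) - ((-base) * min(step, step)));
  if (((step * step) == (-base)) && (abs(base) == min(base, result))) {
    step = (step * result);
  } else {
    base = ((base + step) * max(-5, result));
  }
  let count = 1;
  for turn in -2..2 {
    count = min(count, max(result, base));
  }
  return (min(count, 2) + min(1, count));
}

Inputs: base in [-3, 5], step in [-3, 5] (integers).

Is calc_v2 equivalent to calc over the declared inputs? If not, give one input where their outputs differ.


Try base=-3, step=4.
calc: result becomes -9; next (((step * step) == (-base)) && (abs(base) == min(base, result))) evaluates to false; next base becomes -5; next count becomes 1; next at turn=-2:; next count becomes -5; next at turn=-1:; next count becomes -5; next at turn=0:; next count becomes -5; next at turn=1:; next count becomes -5; next final value -10
calc_v2: result becomes -9; next (((step * step) == (-base)) && (min(base, result) == abs(base))) evaluates to false; next base becomes -6; next count becomes 1; next at turn=-2:; next count becomes -6; next at turn=-1:; next count becomes -6; next at turn=0:; next count becomes -6; next at turn=1:; next count becomes -6; next final value -12
-10 vs -12 — the two versions disagree here.
verdict: not equivalent; witness: base=-3, step=4
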